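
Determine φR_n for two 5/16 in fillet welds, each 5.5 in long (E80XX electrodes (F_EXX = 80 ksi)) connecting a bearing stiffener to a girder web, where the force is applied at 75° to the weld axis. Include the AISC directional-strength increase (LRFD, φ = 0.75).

φR_n ≈ 129 kip

t_e = 0.707 × 0.3125 = 0.2209 in; A_we = 0.2209 × 11 = 2.43 in².
Directional factor: 1.0 + 0.5 sin^1.5(75°) = 1.475.
F_nw = 0.6 × 80 × 1.475 = 70.78 ksi.
φR_n = 0.75 × 70.78 × 2.43 = 129 kip.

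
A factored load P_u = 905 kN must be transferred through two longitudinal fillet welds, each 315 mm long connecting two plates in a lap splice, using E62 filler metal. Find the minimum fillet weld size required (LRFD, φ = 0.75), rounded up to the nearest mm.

w = 8 mm

E62XX → F_EXX = 620 MPa.
Total weld length L = 630 mm.
Required throat t_e = P_u / (φ × 0.6 F_EXX × L) = 905 / (0.75 × 0.6 × 620 × 630 × 10⁻³) = 5.149 mm.
Required leg w = t_e / 0.707 = 7.283 mm → use 8 mm.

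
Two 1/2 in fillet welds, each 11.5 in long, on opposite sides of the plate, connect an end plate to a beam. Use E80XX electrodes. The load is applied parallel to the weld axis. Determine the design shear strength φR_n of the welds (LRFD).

φR_n ≈ 293 kip

E80XX → F_EXX = 80 ksi.
Effective throat t_e = 0.707 × 0.5 = 0.3535 in.
Total length L = 23 in; A_we = 0.3535 × 23 = 8.13 in².
F_nw = 0.6 F_EXX = 0.6 × 80 = 48 ksi.
φR_n = 0.75 × 48 × 8.13 = 292.7 kip.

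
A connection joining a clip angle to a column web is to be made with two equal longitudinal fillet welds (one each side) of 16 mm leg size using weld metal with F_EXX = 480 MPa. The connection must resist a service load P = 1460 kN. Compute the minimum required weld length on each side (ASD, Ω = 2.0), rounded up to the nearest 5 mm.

L = 450 mm on each side

Throat t_e = 0.707 × 16 = 11.31 mm.
r_n/Ω = (0.6 × 480 × 11.31) / 2.0 = 1629 N/mm = 1.629 kN/mm.
L_req = P / (r_n/Ω) = 1460 / 1.629 = 896.3 mm total.
Per side: 896.3 / 2 = 448.1 mm.
Round up → use L = 450 mm on each side.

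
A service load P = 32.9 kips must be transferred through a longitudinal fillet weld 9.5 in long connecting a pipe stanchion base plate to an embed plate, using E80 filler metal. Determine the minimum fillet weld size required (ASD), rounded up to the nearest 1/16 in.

E80XX → F_EXX = 80 ksi.
Total weld length L = 9.5 in.
Required throat t_e = P × Ω / (0.6 F_EXX × L) = 32.9 × 2.0 / (0.6 × 80 × 9.5) = 0.1443 in.
Required leg w = t_e / 0.707 = 0.2041 in → use 1/4 in.

w = 1/4 in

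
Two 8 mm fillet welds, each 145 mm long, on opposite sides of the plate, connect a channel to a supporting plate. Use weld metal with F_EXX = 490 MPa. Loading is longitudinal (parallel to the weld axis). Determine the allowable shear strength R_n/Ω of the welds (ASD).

R_n/Ω ≈ 241 kN

Effective throat t_e = 0.707 × 8 = 5.656 mm.
Total length L = 290 mm; A_we = 5.656 × 290 = 1640 mm².
F_nw = 0.6 F_EXX = 0.6 × 490 = 294 MPa.
R_n = 294 × 1640 × 10⁻³ = 482.2 kN; R_n/Ω = 482.2/2.0 = 241.1 kN.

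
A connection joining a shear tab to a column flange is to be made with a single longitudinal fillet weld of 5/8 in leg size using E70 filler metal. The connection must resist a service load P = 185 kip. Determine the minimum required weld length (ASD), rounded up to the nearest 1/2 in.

E70XX → F_EXX = 70 ksi.
Throat t_e = 0.707 × 0.625 = 0.4419 in.
r_n/Ω = (0.6 × 70 × 0.4419) / 2.0 = 9.279 kip/in.
L_req = P / (r_n/Ω) = 185 / 9.279 = 19.94 in total.
Round up → use L = 20 in.

L = 20 in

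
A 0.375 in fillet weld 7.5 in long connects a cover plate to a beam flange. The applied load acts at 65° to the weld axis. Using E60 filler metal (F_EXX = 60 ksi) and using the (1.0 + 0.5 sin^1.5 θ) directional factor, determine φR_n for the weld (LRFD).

t_e = 0.707 × 0.375 = 0.2651 in; A_we = 0.2651 × 7.5 = 1.988 in².
Directional factor: 1.0 + 0.5 sin^1.5(65°) = 1.431.
F_nw = 0.6 × 60 × 1.431 = 51.53 ksi.
φR_n = 0.75 × 51.53 × 1.988 = 76.85 kips.

φR_n ≈ 76.8 kips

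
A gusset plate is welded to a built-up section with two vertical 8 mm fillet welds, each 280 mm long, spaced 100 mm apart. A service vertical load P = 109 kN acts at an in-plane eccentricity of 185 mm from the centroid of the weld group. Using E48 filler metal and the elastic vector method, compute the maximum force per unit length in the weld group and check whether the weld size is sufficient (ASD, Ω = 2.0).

E48XX → F_EXX = 480 MPa.
Total weld length L_w = 560 mm. Treat welds as unit-width lines.
Polar moment about centroid: J = 2[d³/12 + d(b/2)²] = 2[280³/12 + 280×50²] = 5059000 mm³.
Direct shear f_v = P/L_w = 109×10³ / 560 = 194.6 N/mm (vertical).
Torsion M = P·e = 109×10³ × 185 = 20165000 N·mm.
Critical point at (x, y) = (50, 140) from centroid. f_tx = M·y/J = 558.1 N/mm; f_ty = M·x/J = 199.3 N/mm.
Resultant f_max = √[f_tx² + (f_v + f_ty)²] = √[558.1² + (194.6 + 199.3)²] = 683.1 N/mm.
Capacity per unit length: r_n/Ω = (1/2.0) × 0.6 × 480 × (0.707 × 8) = 814.5 N/mm.
683.1 ≤ 814.5 → adequate.

f_max ≈ 683 N/mm; adequate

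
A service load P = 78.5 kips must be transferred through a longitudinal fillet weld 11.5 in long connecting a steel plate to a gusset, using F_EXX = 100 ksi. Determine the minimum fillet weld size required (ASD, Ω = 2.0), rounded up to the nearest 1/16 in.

w = 3/8 in

Total weld length L = 11.5 in.
Required throat t_e = P × Ω / (0.6 F_EXX × L) = 78.5 × 2.0 / (0.6 × 100 × 11.5) = 0.2275 in.
Required leg w = t_e / 0.707 = 0.3218 in → use 3/8 in.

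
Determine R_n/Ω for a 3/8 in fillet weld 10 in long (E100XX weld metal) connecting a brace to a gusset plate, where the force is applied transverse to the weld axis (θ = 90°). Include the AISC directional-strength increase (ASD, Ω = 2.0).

E100XX → F_EXX = 100 ksi.
t_e = 0.707 × 0.375 = 0.2651 in; A_we = 0.2651 × 10 = 2.651 in².
Directional factor: 1.0 + 0.5 sin^1.5(90°) = 1.5.
F_nw = 0.6 × 100 × 1.5 = 90 ksi.
R_n/Ω = (90 × 2.651) / 2.0 = 119.3 kips.

R_n/Ω ≈ 119 kips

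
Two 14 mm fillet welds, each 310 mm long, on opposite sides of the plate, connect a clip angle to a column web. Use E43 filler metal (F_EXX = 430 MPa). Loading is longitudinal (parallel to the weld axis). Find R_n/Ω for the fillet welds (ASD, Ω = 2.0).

R_n/Ω ≈ 792 kN

Effective throat t_e = 0.707 × 14 = 9.898 mm.
Total length L = 620 mm; A_we = 9.898 × 620 = 6137 mm².
F_nw = 0.6 F_EXX = 0.6 × 430 = 258 MPa.
R_n = 258 × 6137 × 10⁻³ = 1583 kN; R_n/Ω = 1583/2.0 = 791.6 kN.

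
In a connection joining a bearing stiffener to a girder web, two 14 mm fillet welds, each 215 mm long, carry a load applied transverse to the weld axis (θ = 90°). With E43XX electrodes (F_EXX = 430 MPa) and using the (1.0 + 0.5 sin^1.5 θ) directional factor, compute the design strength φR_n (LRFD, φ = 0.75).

φR_n ≈ 1240 kN

t_e = 0.707 × 14 = 9.898 mm; A_we = 9.898 × 430 = 4256 mm².
Directional factor: 1.0 + 0.5 sin^1.5(90°) = 1.5.
F_nw = 0.6 × 430 × 1.5 = 387 MPa.
φR_n = 0.75 × 387 × 4256 × 10⁻³ = 1235 kN.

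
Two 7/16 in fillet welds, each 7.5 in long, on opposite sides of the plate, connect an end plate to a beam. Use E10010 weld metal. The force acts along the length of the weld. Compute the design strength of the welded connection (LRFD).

φR_n ≈ 209 kip

E100XX → F_EXX = 100 ksi.
Effective throat t_e = 0.707 × 0.4375 = 0.3093 in.
Total length L = 15 in; A_we = 0.3093 × 15 = 4.64 in².
F_nw = 0.6 F_EXX = 0.6 × 100 = 60 ksi.
φR_n = 0.75 × 60 × 4.64 = 208.8 kip.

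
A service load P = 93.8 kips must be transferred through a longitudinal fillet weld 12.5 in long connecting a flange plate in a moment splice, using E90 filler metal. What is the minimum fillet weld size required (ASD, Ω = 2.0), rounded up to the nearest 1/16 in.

E90XX → F_EXX = 90 ksi.
Total weld length L = 12.5 in.
Required throat t_e = P × Ω / (0.6 F_EXX × L) = 93.8 × 2.0 / (0.6 × 90 × 12.5) = 0.2779 in.
Required leg w = t_e / 0.707 = 0.3931 in → use 7/16 in.

w = 7/16 in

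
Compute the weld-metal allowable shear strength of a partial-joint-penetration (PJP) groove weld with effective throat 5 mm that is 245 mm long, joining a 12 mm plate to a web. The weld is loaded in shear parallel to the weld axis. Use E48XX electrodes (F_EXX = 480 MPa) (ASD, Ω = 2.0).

R_n/Ω ≈ 176 kN

Effective throat (given) t_e = 5 mm.
A_we = 5 × 245 = 1225 mm².
F_nw = 0.6 F_EXX = 288 MPa.
R_n/Ω = (288 × 1225) / 2.0 × 10⁻³ = 176.4 kN.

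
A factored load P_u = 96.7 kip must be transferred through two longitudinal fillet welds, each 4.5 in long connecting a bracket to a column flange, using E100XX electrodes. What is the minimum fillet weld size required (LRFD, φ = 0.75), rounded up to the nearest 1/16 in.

w = 3/8 in

E100XX → F_EXX = 100 ksi.
Total weld length L = 9 in.
Required throat t_e = P_u / (φ × 0.6 F_EXX × L) = 96.7 / (0.75 × 0.6 × 100 × 9) = 0.2388 in.
Required leg w = t_e / 0.707 = 0.3377 in → use 3/8 in.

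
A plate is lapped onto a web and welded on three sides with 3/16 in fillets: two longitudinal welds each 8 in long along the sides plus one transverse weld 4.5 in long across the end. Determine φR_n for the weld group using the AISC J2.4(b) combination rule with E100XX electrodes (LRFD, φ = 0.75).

E100XX → F_EXX = 100 ksi.
t_e = 0.707 × 0.1875 = 0.1326 in.
R_nwl = 0.6 × 100 × 0.1326 × 16 = 127.3 kip (longitudinal, 2 welds).
R_nwt = 0.6 × 100 × 0.1326 × 4.5 = 35.79 kip (transverse, base value).
(i) R_nwl + R_nwt = 163.1 kip; (ii) 0.85 R_nwl + 1.5 R_nwt = 161.9 kip.
R_n = max = 163.1 kip [governs: (i)]; φR_n = 122.3 kip.

φR_n ≈ 122 kip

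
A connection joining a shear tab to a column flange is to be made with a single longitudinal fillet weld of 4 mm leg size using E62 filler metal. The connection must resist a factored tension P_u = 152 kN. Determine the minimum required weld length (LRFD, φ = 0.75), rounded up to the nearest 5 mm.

L = 195 mm

E62XX → F_EXX = 620 MPa.
Throat t_e = 0.707 × 4 = 2.828 mm.
φr_n = 0.75 × 0.6 × 620 × 2.828 × 10⁻³ = 0.789 kN/mm.
L_req = P_u / φr_n = 152 / 0.789 = 192.6 mm total.
Round up → use L = 195 mm.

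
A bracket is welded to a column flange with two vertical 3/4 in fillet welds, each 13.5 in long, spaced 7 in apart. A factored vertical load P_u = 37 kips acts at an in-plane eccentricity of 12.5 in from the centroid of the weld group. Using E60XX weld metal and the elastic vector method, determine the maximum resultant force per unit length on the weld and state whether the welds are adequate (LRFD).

E60XX → F_EXX = 60 ksi.
Total weld length L_w = 27 in. Treat welds as unit-width lines.
Polar moment about centroid: J = 2[d³/12 + d(b/2)²] = 2[13.5³/12 + 13.5×3.5²] = 740.8 in³.
Direct shear f_v = P/L_w = 37 / 27 = 1.37 kip/in (vertical).
Torsion M = P·e = 37 × 12.5 = 462.5 kip·in.
Critical point at (x, y) = (3.5, 6.75) from centroid. f_tx = M·y/J = 4.214 kip/in; f_ty = M·x/J = 2.185 kip/in.
Resultant f_max = √[f_tx² + (f_v + f_ty)²] = √[4.214² + (1.37 + 2.185)²] = 5.514 kip/in.
Capacity per unit length: φr_n = 0.75 × 0.6 × 60 × (0.707 × 0.75) = 14.32 kip/in.
5.514 ≤ 14.32 → adequate.

f_max ≈ 5.51 kip/in; adequate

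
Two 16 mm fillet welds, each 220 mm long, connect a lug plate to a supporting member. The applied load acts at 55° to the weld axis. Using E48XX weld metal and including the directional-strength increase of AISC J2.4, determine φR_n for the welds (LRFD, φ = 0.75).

E48XX → F_EXX = 480 MPa.
t_e = 0.707 × 16 = 11.31 mm; A_we = 11.31 × 440 = 4977 mm².
Directional factor: 1.0 + 0.5 sin^1.5(55°) = 1.371.
F_nw = 0.6 × 480 × 1.371 = 394.8 MPa.
φR_n = 0.75 × 394.8 × 4977 × 10⁻³ = 1474 kN.

φR_n ≈ 1470 kN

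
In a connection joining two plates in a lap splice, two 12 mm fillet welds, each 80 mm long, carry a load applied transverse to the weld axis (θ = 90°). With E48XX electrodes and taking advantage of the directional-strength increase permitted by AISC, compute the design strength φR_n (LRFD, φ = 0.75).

E48XX → F_EXX = 480 MPa.
t_e = 0.707 × 12 = 8.484 mm; A_we = 8.484 × 160 = 1357 mm².
Directional factor: 1.0 + 0.5 sin^1.5(90°) = 1.5.
F_nw = 0.6 × 480 × 1.5 = 432 MPa.
φR_n = 0.75 × 432 × 1357 × 10⁻³ = 439.8 kN.

φR_n ≈ 440 kN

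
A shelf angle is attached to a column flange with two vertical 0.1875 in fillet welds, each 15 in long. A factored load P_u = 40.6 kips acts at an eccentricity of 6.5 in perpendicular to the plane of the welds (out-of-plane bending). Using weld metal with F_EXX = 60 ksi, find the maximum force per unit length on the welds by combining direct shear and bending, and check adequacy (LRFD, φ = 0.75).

L_w = 2 × 15 = 30 in; section modulus (unit throat) S = 2 × L²/6 = 75 in².
Direct shear f_v = P/L_w = 40.6/30 = 1.353 kip/in.
Moment M = P × e = 40.6 × 6.5 = 263.9 kip·in; bending f_b = M/S = 3.519 kip/in.
f_max = √(f_v² + f_b²) = √(1.353² + 3.519²) = 3.77 kip/in.
φr_n = 0.75 × 0.6 × 60 × (0.707 × 0.1875) = 3.579 kip/in → NOT adequate.

f_max ≈ 3.77 kip/in; NOT adequate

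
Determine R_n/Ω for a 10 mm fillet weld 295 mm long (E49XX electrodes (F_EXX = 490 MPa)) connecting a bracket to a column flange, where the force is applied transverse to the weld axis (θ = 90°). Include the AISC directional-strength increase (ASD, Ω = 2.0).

t_e = 0.707 × 10 = 7.07 mm; A_we = 7.07 × 295 = 2086 mm².
Directional factor: 1.0 + 0.5 sin^1.5(90°) = 1.5.
F_nw = 0.6 × 490 × 1.5 = 441 MPa.
R_n/Ω = (441 × 2086) / 2.0 × 10⁻³ = 459.9 kN.

R_n/Ω ≈ 460 kN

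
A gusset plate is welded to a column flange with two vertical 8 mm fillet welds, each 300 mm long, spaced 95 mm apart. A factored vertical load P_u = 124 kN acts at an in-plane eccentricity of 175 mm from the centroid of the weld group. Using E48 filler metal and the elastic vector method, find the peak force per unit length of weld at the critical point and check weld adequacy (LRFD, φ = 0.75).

f_max ≈ 675 N/mm; adequate

E48XX → F_EXX = 480 MPa.
Total weld length L_w = 600 mm. Treat welds as unit-width lines.
Polar moment about centroid: J = 2[d³/12 + d(b/2)²] = 2[300³/12 + 300×47.5²] = 5854000 mm³.
Direct shear f_v = P/L_w = 124×10³ / 600 = 206.7 N/mm (vertical).
Torsion M = P·e = 124×10³ × 175 = 21700000 N·mm.
Critical point at (x, y) = (47.5, 150) from centroid. f_tx = M·y/J = 556.1 N/mm; f_ty = M·x/J = 176.1 N/mm.
Resultant f_max = √[f_tx² + (f_v + f_ty)²] = √[556.1² + (206.7 + 176.1)²] = 675.1 N/mm.
Capacity per unit length: φr_n = 0.75 × 0.6 × 480 × (0.707 × 8) = 1222 N/mm.
675.1 ≤ 1222 → adequate.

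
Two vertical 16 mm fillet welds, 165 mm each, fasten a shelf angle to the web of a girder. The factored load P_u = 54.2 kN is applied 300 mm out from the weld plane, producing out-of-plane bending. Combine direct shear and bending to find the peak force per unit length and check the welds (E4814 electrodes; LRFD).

E48XX → F_EXX = 480 MPa.
L_w = 2 × 165 = 330 mm; section modulus (unit throat) S = 2 × L²/6 = 9075 mm².
Direct shear f_v = P/L_w = 54.2×10³/330 = 164.2 N/mm.
Moment M = P × e = 54.2×10³ × 300 = 16260000 N·mm; bending f_b = M/S = 1792 N/mm.
f_max = √(f_v² + f_b²) = √(164.2² + 1792²) = 1799 N/mm.
φr_n = 0.75 × 0.6 × 480 × (0.707 × 16) = 2443 N/mm → adequate.

f_max ≈ 1800 N/mm; adequate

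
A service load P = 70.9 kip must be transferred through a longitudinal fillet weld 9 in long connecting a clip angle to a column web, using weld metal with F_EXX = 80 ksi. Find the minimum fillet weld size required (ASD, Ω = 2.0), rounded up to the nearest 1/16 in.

w = 1/2 in

Total weld length L = 9 in.
Required throat t_e = P × Ω / (0.6 F_EXX × L) = 70.9 × 2.0 / (0.6 × 80 × 9) = 0.3282 in.
Required leg w = t_e / 0.707 = 0.4643 in → use 1/2 in.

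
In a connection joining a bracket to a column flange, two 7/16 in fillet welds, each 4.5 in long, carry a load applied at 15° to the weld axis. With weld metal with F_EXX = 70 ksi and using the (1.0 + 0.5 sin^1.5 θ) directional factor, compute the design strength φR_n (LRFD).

φR_n ≈ 93.5 kips

t_e = 0.707 × 0.4375 = 0.3093 in; A_we = 0.3093 × 9 = 2.784 in².
Directional factor: 1.0 + 0.5 sin^1.5(15°) = 1.066.
F_nw = 0.6 × 70 × 1.066 = 44.77 ksi.
φR_n = 0.75 × 44.77 × 2.784 = 93.46 kips.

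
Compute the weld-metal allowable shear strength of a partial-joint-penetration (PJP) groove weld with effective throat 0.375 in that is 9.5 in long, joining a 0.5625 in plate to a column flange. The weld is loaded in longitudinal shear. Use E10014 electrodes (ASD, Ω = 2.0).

R_n/Ω ≈ 107 kips

E100XX → F_EXX = 100 ksi.
Effective throat (given) t_e = 0.375 in.
A_we = 0.375 × 9.5 = 3.562 in².
F_nw = 0.6 F_EXX = 60 ksi.
R_n/Ω = (60 × 3.562) / 2.0 = 106.9 kips.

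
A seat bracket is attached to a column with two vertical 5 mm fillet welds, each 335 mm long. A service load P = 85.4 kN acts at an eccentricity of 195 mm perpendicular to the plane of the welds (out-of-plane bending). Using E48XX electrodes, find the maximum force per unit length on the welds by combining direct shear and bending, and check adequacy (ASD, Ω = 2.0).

E48XX → F_EXX = 480 MPa.
L_w = 2 × 335 = 670 mm; section modulus (unit throat) S = 2 × L²/6 = 37410 mm².
Direct shear f_v = P/L_w = 85.4×10³/670 = 127.5 N/mm.
Moment M = P × e = 85.4×10³ × 195 = 16653000 N·mm; bending f_b = M/S = 445.2 N/mm.
f_max = √(f_v² + f_b²) = √(127.5² + 445.2²) = 463.1 N/mm.
r_n/Ω = (1/2.0) × 0.6 × 480 × (0.707 × 5) = 509 N/mm → adequate.

f_max ≈ 463 N/mm; adequate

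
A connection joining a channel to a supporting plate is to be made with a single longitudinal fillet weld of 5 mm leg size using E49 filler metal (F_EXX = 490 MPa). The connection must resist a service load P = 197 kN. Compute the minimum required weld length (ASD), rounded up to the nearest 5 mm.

L = 380 mm

Throat t_e = 0.707 × 5 = 3.535 mm.
r_n/Ω = (0.6 × 490 × 3.535) / 2.0 = 519.6 N/mm = 0.5196 kN/mm.
L_req = P / (r_n/Ω) = 197 / 0.5196 = 379.1 mm total.
Round up → use L = 380 mm.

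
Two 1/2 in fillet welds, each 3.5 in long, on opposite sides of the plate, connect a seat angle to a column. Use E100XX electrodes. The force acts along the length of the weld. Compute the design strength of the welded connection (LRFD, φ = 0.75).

E100XX → F_EXX = 100 ksi.
Effective throat t_e = 0.707 × 0.5 = 0.3535 in.
Total length L = 7 in; A_we = 0.3535 × 7 = 2.474 in².
F_nw = 0.6 F_EXX = 0.6 × 100 = 60 ksi.
φR_n = 0.75 × 60 × 2.474 = 111.4 kips.

φR_n ≈ 111 kips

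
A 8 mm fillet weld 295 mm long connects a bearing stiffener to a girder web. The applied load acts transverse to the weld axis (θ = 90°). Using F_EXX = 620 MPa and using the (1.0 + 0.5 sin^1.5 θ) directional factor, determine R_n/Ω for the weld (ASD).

R_n/Ω ≈ 466 kN

t_e = 0.707 × 8 = 5.656 mm; A_we = 5.656 × 295 = 1669 mm².
Directional factor: 1.0 + 0.5 sin^1.5(90°) = 1.5.
F_nw = 0.6 × 620 × 1.5 = 558 MPa.
R_n/Ω = (558 × 1669) / 2.0 × 10⁻³ = 465.5 kN.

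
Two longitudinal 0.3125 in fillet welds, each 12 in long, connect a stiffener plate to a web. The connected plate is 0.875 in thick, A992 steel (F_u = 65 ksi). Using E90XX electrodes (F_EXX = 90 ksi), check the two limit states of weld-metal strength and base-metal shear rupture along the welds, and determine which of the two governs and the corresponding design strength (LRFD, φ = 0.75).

t_e = 0.707 × 0.3125 = 0.2209 in; L = 24 in.
Weld metal: φR_n = 0.75 × 0.6 × 90 × 0.2209 × 24 = 214.8 kips.
Base metal (shear rupture): φR_n = 0.75 × 0.6 × 65 × 0.875 × 24 = 614.2 kips.
Governing: weld metal.

φR_n ≈ 215 kips (weld metal governs)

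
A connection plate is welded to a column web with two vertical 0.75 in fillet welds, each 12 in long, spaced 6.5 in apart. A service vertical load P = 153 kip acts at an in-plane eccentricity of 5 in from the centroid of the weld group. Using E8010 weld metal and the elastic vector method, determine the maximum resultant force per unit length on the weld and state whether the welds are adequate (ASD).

f_max ≈ 13.9 kip/in; NOT adequate

E80XX → F_EXX = 80 ksi.
Total weld length L_w = 24 in. Treat welds as unit-width lines.
Polar moment about centroid: J = 2[d³/12 + d(b/2)²] = 2[12³/12 + 12×3.25²] = 541.5 in³.
Direct shear f_v = P/L_w = 153 / 24 = 6.375 kip/in (vertical).
Torsion M = P·e = 153 × 5 = 765 kip·in.
Critical point at (x, y) = (3.25, 6) from centroid. f_tx = M·y/J = 8.476 kip/in; f_ty = M·x/J = 4.591 kip/in.
Resultant f_max = √[f_tx² + (f_v + f_ty)²] = √[8.476² + (6.375 + 4.591)²] = 13.86 kip/in.
Capacity per unit length: r_n/Ω = (1/2.0) × 0.6 × 80 × (0.707 × 0.75) = 12.73 kip/in.
13.86 > 12.73 → NOT adequate.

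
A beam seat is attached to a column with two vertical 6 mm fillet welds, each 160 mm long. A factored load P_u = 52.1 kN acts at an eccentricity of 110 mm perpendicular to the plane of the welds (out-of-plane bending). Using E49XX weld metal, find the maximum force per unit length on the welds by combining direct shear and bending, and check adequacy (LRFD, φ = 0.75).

E49XX → F_EXX = 490 MPa.
L_w = 2 × 160 = 320 mm; section modulus (unit throat) S = 2 × L²/6 = 8533 mm².
Direct shear f_v = P/L_w = 52.1×10³/320 = 162.8 N/mm.
Moment M = P × e = 52.1×10³ × 110 = 5731000 N·mm; bending f_b = M/S = 671.6 N/mm.
f_max = √(f_v² + f_b²) = √(162.8² + 671.6²) = 691.1 N/mm.
φr_n = 0.75 × 0.6 × 490 × (0.707 × 6) = 935.4 N/mm → adequate.

f_max ≈ 691 N/mm; adequate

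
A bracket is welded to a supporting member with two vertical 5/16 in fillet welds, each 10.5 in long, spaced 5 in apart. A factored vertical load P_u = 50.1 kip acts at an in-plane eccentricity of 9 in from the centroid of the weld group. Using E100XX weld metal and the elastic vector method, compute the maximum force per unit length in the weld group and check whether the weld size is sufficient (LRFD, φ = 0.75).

E100XX → F_EXX = 100 ksi.
Total weld length L_w = 21 in. Treat welds as unit-width lines.
Polar moment about centroid: J = 2[d³/12 + d(b/2)²] = 2[10.5³/12 + 10.5×2.5²] = 324.2 in³.
Direct shear f_v = P/L_w = 50.1 / 21 = 2.386 kip/in (vertical).
Torsion M = P·e = 50.1 × 9 = 450.9 kip·in.
Critical point at (x, y) = (2.5, 5.25) from centroid. f_tx = M·y/J = 7.302 kip/in; f_ty = M·x/J = 3.477 kip/in.
Resultant f_max = √[f_tx² + (f_v + f_ty)²] = √[7.302² + (2.386 + 3.477)²] = 9.364 kip/in.
Capacity per unit length: φr_n = 0.75 × 0.6 × 100 × (0.707 × 0.3125) = 9.942 kip/in.
9.364 ≤ 9.942 → adequate.

f_max ≈ 9.36 kip/in; adequate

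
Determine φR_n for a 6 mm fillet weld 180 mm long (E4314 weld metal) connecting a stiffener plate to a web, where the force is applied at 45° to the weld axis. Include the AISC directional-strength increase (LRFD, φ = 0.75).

φR_n ≈ 192 kN

E43XX → F_EXX = 430 MPa.
t_e = 0.707 × 6 = 4.242 mm; A_we = 4.242 × 180 = 763.6 mm².
Directional factor: 1.0 + 0.5 sin^1.5(45°) = 1.297.
F_nw = 0.6 × 430 × 1.297 = 334.7 MPa.
φR_n = 0.75 × 334.7 × 763.6 × 10⁻³ = 191.7 kN.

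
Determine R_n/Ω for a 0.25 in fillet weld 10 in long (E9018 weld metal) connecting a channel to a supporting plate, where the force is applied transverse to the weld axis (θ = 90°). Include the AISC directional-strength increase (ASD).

R_n/Ω ≈ 71.6 kips

E90XX → F_EXX = 90 ksi.
t_e = 0.707 × 0.25 = 0.1767 in; A_we = 0.1767 × 10 = 1.767 in².
Directional factor: 1.0 + 0.5 sin^1.5(90°) = 1.5.
F_nw = 0.6 × 90 × 1.5 = 81 ksi.
R_n/Ω = (81 × 1.767) / 2.0 = 71.58 kips.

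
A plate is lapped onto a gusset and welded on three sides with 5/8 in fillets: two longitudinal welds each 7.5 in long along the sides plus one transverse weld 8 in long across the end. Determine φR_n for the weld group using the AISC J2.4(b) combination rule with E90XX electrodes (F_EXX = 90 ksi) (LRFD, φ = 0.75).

t_e = 0.707 × 0.625 = 0.4419 in.
R_nwl = 0.6 × 90 × 0.4419 × 15 = 357.9 kip (longitudinal, 2 welds).
R_nwt = 0.6 × 90 × 0.4419 × 8 = 190.9 kip (transverse, base value).
(i) R_nwl + R_nwt = 548.8 kip; (ii) 0.85 R_nwl + 1.5 R_nwt = 590.6 kip.
R_n = max = 590.6 kip [governs: (ii)]; φR_n = 442.9 kip.

φR_n ≈ 443 kip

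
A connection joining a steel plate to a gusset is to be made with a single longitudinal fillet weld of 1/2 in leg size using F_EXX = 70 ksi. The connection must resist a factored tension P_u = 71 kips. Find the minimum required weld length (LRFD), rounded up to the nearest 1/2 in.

L = 6.5 in

Throat t_e = 0.707 × 0.5 = 0.3535 in.
φr_n = 0.75 × 0.6 × 70 × 0.3535 = 11.14 kips/in.
L_req = P_u / φr_n = 71 / 11.14 = 6.376 in total.
Round up → use L = 6.5 in.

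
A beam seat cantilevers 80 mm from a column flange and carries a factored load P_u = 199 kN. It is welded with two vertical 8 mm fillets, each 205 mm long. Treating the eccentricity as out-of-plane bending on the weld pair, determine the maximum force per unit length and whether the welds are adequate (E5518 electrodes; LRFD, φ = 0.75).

f_max ≈ 1240 N/mm; adequate

E55XX → F_EXX = 550 MPa.
L_w = 2 × 205 = 410 mm; section modulus (unit throat) S = 2 × L²/6 = 14010 mm².
Direct shear f_v = P/L_w = 199×10³/410 = 485.4 N/mm.
Moment M = P × e = 199×10³ × 80 = 15920000 N·mm; bending f_b = M/S = 1136 N/mm.
f_max = √(f_v² + f_b²) = √(485.4² + 1136²) = 1236 N/mm.
φr_n = 0.75 × 0.6 × 550 × (0.707 × 8) = 1400 N/mm → adequate.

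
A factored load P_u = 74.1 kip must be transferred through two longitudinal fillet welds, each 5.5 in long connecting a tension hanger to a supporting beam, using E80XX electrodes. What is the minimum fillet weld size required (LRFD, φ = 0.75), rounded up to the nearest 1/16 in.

E80XX → F_EXX = 80 ksi.
Total weld length L = 11 in.
Required throat t_e = P_u / (φ × 0.6 F_EXX × L) = 74.1 / (0.75 × 0.6 × 80 × 11) = 0.1871 in.
Required leg w = t_e / 0.707 = 0.2647 in → use 5/16 in.

w = 5/16 in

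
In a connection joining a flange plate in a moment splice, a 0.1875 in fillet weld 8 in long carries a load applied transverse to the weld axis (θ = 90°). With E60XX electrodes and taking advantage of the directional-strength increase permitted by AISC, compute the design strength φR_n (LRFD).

E60XX → F_EXX = 60 ksi.
t_e = 0.707 × 0.1875 = 0.1326 in; A_we = 0.1326 × 8 = 1.06 in².
Directional factor: 1.0 + 0.5 sin^1.5(90°) = 1.5.
F_nw = 0.6 × 60 × 1.5 = 54 ksi.
φR_n = 0.75 × 54 × 1.06 = 42.95 kips.

φR_n ≈ 43 kips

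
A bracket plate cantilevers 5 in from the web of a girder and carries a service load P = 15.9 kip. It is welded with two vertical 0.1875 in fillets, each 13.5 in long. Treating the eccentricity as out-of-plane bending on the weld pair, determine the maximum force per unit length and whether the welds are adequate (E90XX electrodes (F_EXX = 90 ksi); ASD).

L_w = 2 × 13.5 = 27 in; section modulus (unit throat) S = 2 × L²/6 = 60.75 in².
Direct shear f_v = P/L_w = 15.9/27 = 0.5889 kip/in.
Moment M = P × e = 15.9 × 5 = 79.5 kip·in; bending f_b = M/S = 1.309 kip/in.
f_max = √(f_v² + f_b²) = √(0.5889² + 1.309²) = 1.435 kip/in.
r_n/Ω = (1/2.0) × 0.6 × 90 × (0.707 × 0.1875) = 3.579 kip/in → adequate.

f_max ≈ 1.44 kip/in; adequate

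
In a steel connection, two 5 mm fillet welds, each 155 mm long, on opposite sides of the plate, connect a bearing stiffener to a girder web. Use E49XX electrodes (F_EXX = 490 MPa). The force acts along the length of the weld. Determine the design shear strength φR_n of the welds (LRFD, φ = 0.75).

Effective throat t_e = 0.707 × 5 = 3.535 mm.
Total length L = 310 mm; A_we = 3.535 × 310 = 1096 mm².
F_nw = 0.6 F_EXX = 0.6 × 490 = 294 MPa.
φR_n = 0.75 × 294 × 1096 × 10⁻³ = 241.6 kN.

φR_n ≈ 242 kN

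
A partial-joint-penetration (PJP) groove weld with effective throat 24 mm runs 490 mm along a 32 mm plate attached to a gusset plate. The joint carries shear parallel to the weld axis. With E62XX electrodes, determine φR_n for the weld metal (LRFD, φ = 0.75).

φR_n ≈ 3280 kN

E62XX → F_EXX = 620 MPa.
Effective throat (given) t_e = 24 mm.
A_we = 24 × 490 = 11760 mm².
F_nw = 0.6 F_EXX = 372 MPa.
φR_n = 0.75 × 372 × 11760 × 10⁻³ = 3281 kN.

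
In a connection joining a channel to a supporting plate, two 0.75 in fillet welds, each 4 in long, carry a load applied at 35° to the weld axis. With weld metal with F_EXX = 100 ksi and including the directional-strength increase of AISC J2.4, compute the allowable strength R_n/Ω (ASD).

t_e = 0.707 × 0.75 = 0.5302 in; A_we = 0.5302 × 8 = 4.242 in².
Directional factor: 1.0 + 0.5 sin^1.5(35°) = 1.217.
F_nw = 0.6 × 100 × 1.217 = 73.03 ksi.
R_n/Ω = (73.03 × 4.242) / 2.0 = 154.9 kip.

R_n/Ω ≈ 155 kip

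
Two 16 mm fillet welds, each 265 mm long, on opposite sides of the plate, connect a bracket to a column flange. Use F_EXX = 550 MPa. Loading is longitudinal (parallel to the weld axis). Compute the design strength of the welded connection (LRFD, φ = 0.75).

φR_n ≈ 1480 kN

Effective throat t_e = 0.707 × 16 = 11.31 mm.
Total length L = 530 mm; A_we = 11.31 × 530 = 5995 mm².
F_nw = 0.6 F_EXX = 0.6 × 550 = 330 MPa.
φR_n = 0.75 × 330 × 5995 × 10⁻³ = 1484 kN.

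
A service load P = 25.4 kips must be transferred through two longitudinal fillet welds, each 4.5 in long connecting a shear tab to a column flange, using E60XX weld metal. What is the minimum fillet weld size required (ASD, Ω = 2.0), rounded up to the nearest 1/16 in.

w = 1/4 in

E60XX → F_EXX = 60 ksi.
Total weld length L = 9 in.
Required throat t_e = P × Ω / (0.6 F_EXX × L) = 25.4 × 2.0 / (0.6 × 60 × 9) = 0.1568 in.
Required leg w = t_e / 0.707 = 0.2218 in → use 1/4 in.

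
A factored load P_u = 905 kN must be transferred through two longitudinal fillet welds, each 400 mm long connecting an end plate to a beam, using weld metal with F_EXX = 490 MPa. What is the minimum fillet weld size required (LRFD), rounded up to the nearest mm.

w = 8 mm

Total weld length L = 800 mm.
Required throat t_e = P_u / (φ × 0.6 F_EXX × L) = 905 / (0.75 × 0.6 × 490 × 800 × 10⁻³) = 5.13 mm.
Required leg w = t_e / 0.707 = 7.257 mm → use 8 mm.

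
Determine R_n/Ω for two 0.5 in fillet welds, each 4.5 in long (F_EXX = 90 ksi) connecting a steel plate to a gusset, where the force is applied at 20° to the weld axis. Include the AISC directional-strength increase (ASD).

R_n/Ω ≈ 94.5 kip

t_e = 0.707 × 0.5 = 0.3535 in; A_we = 0.3535 × 9 = 3.181 in².
Directional factor: 1.0 + 0.5 sin^1.5(20°) = 1.1.
F_nw = 0.6 × 90 × 1.1 = 59.4 ksi.
R_n/Ω = (59.4 × 3.181) / 2.0 = 94.49 kip.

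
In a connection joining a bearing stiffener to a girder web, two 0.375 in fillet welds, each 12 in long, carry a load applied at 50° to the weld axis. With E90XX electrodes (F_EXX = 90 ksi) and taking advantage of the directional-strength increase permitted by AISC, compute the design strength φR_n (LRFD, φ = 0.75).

t_e = 0.707 × 0.375 = 0.2651 in; A_we = 0.2651 × 24 = 6.363 in².
Directional factor: 1.0 + 0.5 sin^1.5(50°) = 1.335.
F_nw = 0.6 × 90 × 1.335 = 72.1 ksi.
φR_n = 0.75 × 72.1 × 6.363 = 344.1 kips.

φR_n ≈ 344 kips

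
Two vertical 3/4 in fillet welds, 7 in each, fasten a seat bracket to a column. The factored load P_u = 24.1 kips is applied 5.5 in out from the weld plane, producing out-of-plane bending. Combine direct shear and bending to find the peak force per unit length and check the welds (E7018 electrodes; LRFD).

E70XX → F_EXX = 70 ksi.
L_w = 2 × 7 = 14 in; section modulus (unit throat) S = 2 × L²/6 = 16.33 in².
Direct shear f_v = P/L_w = 24.1/14 = 1.721 kip/in.
Moment M = P × e = 24.1 × 5.5 = 132.55 kip·in; bending f_b = M/S = 8.115 kip/in.
f_max = √(f_v² + f_b²) = √(1.721² + 8.115²) = 8.296 kip/in.
φr_n = 0.75 × 0.6 × 70 × (0.707 × 0.75) = 16.7 kip/in → adequate.

f_max ≈ 8.3 kip/in; adequate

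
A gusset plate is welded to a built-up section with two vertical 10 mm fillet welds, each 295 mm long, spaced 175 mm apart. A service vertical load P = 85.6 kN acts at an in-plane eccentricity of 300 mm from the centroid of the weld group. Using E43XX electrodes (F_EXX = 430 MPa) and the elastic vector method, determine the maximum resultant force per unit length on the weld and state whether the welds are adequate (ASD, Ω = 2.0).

f_max ≈ 588 N/mm; adequate

Total weld length L_w = 590 mm. Treat welds as unit-width lines.
Polar moment about centroid: J = 2[d³/12 + d(b/2)²] = 2[295³/12 + 295×87.5²] = 8796000 mm³.
Direct shear f_v = P/L_w = 85.6×10³ / 590 = 145.1 N/mm (vertical).
Torsion M = P·e = 85.6×10³ × 300 = 25680000 N·mm.
Critical point at (x, y) = (87.5, 147.5) from centroid. f_tx = M·y/J = 430.6 N/mm; f_ty = M·x/J = 255.5 N/mm.
Resultant f_max = √[f_tx² + (f_v + f_ty)²] = √[430.6² + (145.1 + 255.5)²] = 588.1 N/mm.
Capacity per unit length: r_n/Ω = (1/2.0) × 0.6 × 430 × (0.707 × 10) = 912 N/mm.
588.1 ≤ 912 → adequate.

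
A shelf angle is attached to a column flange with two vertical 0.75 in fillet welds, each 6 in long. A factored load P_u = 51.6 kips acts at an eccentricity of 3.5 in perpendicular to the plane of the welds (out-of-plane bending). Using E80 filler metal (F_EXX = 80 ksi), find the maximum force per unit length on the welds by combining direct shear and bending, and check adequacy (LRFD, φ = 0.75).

f_max ≈ 15.7 kip/in; adequate

L_w = 2 × 6 = 12 in; section modulus (unit throat) S = 2 × L²/6 = 12 in².
Direct shear f_v = P/L_w = 51.6/12 = 4.3 kip/in.
Moment M = P × e = 51.6 × 3.5 = 180.6 kip·in; bending f_b = M/S = 15.05 kip/in.
f_max = √(f_v² + f_b²) = √(4.3² + 15.05²) = 15.65 kip/in.
φr_n = 0.75 × 0.6 × 80 × (0.707 × 0.75) = 19.09 kip/in → adequate.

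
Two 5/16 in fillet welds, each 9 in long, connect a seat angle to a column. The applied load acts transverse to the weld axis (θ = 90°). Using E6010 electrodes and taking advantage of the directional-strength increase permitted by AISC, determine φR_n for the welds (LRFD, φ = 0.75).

E60XX → F_EXX = 60 ksi.
t_e = 0.707 × 0.3125 = 0.2209 in; A_we = 0.2209 × 18 = 3.977 in².
Directional factor: 1.0 + 0.5 sin^1.5(90°) = 1.5.
F_nw = 0.6 × 60 × 1.5 = 54 ksi.
φR_n = 0.75 × 54 × 3.977 = 161.1 kip.

φR_n ≈ 161 kip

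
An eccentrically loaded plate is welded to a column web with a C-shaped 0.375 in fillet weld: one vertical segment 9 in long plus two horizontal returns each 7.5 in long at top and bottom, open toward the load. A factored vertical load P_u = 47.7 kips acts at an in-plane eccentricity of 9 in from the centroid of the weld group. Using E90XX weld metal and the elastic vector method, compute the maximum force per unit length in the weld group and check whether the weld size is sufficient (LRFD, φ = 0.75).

E90XX → F_EXX = 90 ksi.
Total weld length L_w = 24 in. Treat welds as unit-width lines.
Centroid: x̄ = 2×7.5×3.75 / 24 = 2.344 in from the vertical weld.
Polar moment about centroid: J = I_x + I_y = [9³/12 + 2×7.5×4.5²] + [9×2.344² + 2(7.5³/12 + 7.5×1.406²)] = 513.9 in³.
Direct shear f_v = P/L_w = 47.7 / 24 = 1.988 kip/in (vertical).
Torsion M = P·e = 47.7 × 9 = 429.3 kip·in.
Critical point at (x, y) = (5.156, 4.5) from centroid. f_tx = M·y/J = 3.759 kip/in; f_ty = M·x/J = 4.307 kip/in.
Resultant f_max = √[f_tx² + (f_v + f_ty)²] = √[3.759² + (1.988 + 4.307)²] = 7.332 kip/in.
Capacity per unit length: φr_n = 0.75 × 0.6 × 90 × (0.707 × 0.375) = 10.74 kip/in.
7.332 ≤ 10.74 → adequate.

f_max ≈ 7.33 kip/in; adequate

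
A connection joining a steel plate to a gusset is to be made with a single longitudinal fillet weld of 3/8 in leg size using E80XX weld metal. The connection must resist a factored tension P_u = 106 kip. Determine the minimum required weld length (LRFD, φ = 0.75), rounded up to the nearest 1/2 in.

L = 11.5 in

E80XX → F_EXX = 80 ksi.
Throat t_e = 0.707 × 0.375 = 0.2651 in.
φr_n = 0.75 × 0.6 × 80 × 0.2651 = 9.544 kip/in.
L_req = P_u / φr_n = 106 / 9.544 = 11.11 in total.
Round up → use L = 11.5 in.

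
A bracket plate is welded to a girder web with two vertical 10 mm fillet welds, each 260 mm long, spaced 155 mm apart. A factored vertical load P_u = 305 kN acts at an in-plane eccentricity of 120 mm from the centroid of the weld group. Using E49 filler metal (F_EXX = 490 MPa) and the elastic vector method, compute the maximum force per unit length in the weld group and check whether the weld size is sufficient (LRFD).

Total weld length L_w = 520 mm. Treat welds as unit-width lines.
Polar moment about centroid: J = 2[d³/12 + d(b/2)²] = 2[260³/12 + 260×77.5²] = 6053000 mm³.
Direct shear f_v = P/L_w = 305×10³ / 520 = 586.5 N/mm (vertical).
Torsion M = P·e = 305×10³ × 120 = 36600000 N·mm.
Critical point at (x, y) = (77.5, 130) from centroid. f_tx = M·y/J = 786.1 N/mm; f_ty = M·x/J = 468.6 N/mm.
Resultant f_max = √[f_tx² + (f_v + f_ty)²] = √[786.1² + (586.5 + 468.6)²] = 1316 N/mm.
Capacity per unit length: φr_n = 0.75 × 0.6 × 490 × (0.707 × 10) = 1559 N/mm.
1316 ≤ 1559 → adequate.

f_max ≈ 1320 N/mm; adequate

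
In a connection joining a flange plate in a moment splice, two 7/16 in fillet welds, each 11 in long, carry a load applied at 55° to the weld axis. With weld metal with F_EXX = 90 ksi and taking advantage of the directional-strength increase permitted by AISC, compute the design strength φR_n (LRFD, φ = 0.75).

φR_n ≈ 378 kips

t_e = 0.707 × 0.4375 = 0.3093 in; A_we = 0.3093 × 22 = 6.805 in².
Directional factor: 1.0 + 0.5 sin^1.5(55°) = 1.371.
F_nw = 0.6 × 90 × 1.371 = 74.02 ksi.
φR_n = 0.75 × 74.02 × 6.805 = 377.8 kips.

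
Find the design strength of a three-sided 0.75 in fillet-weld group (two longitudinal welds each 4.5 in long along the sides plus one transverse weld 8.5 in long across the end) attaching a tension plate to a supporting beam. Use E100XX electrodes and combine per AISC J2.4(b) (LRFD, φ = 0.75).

φR_n ≈ 487 kip

E100XX → F_EXX = 100 ksi.
t_e = 0.707 × 0.75 = 0.5302 in.
R_nwl = 0.6 × 100 × 0.5302 × 9 = 286.3 kip (longitudinal, 2 welds).
R_nwt = 0.6 × 100 × 0.5302 × 8.5 = 270.4 kip (transverse, base value).
(i) R_nwl + R_nwt = 556.8 kip; (ii) 0.85 R_nwl + 1.5 R_nwt = 649 kip.
R_n = max = 649 kip [governs: (ii)]; φR_n = 486.8 kip.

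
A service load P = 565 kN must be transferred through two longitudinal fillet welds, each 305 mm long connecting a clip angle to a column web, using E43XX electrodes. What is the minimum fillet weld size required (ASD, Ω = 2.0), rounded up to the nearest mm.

E43XX → F_EXX = 430 MPa.
Total weld length L = 610 mm.
Required throat t_e = P × Ω / (0.6 F_EXX × L) = 565 × 2.0 / (0.6 × 430 × 610 × 10⁻³) = 7.18 mm.
Required leg w = t_e / 0.707 = 10.16 mm → use 11 mm.

w = 11 mm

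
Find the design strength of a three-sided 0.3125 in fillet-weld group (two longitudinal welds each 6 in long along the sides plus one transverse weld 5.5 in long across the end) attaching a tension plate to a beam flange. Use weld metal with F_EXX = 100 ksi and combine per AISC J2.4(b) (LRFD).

φR_n ≈ 183 kips

t_e = 0.707 × 0.3125 = 0.2209 in.
R_nwl = 0.6 × 100 × 0.2209 × 12 = 159.1 kips (longitudinal, 2 welds).
R_nwt = 0.6 × 100 × 0.2209 × 5.5 = 72.91 kips (transverse, base value).
(i) R_nwl + R_nwt = 232 kips; (ii) 0.85 R_nwl + 1.5 R_nwt = 244.6 kips.
R_n = max = 244.6 kips [governs: (ii)]; φR_n = 183.4 kips.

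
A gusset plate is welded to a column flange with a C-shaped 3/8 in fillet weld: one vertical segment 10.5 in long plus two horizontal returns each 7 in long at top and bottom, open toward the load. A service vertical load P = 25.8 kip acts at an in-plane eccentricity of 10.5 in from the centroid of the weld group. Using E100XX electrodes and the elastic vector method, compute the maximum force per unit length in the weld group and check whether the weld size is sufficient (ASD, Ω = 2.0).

E100XX → F_EXX = 100 ksi.
Total weld length L_w = 24.5 in. Treat welds as unit-width lines.
Centroid: x̄ = 2×7×3.5 / 24.5 = 2 in from the vertical weld.
Polar moment about centroid: J = I_x + I_y = [10.5³/12 + 2×7×5.25²] + [10.5×2² + 2(7³/12 + 7×1.5²)] = 613 in³.
Direct shear f_v = P/L_w = 25.8 / 24.5 = 1.053 kip/in (vertical).
Torsion M = P·e = 25.8 × 10.5 = 270.9 kip·in.
Critical point at (x, y) = (5, 5.25) from centroid. f_tx = M·y/J = 2.32 kip/in; f_ty = M·x/J = 2.21 kip/in.
Resultant f_max = √[f_tx² + (f_v + f_ty)²] = √[2.32² + (1.053 + 2.21)²] = 4.003 kip/in.
Capacity per unit length: r_n/Ω = (1/2.0) × 0.6 × 100 × (0.707 × 0.375) = 7.954 kip/in.
4.003 ≤ 7.954 → adequate.

f_max ≈ 4 kip/in; adequate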